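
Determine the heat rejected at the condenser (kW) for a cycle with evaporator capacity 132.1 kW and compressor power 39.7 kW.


Q_cond = Q_evap + W
Q_cond = 132.1 + 39.7
Q_cond = 171.8 kW

171.8


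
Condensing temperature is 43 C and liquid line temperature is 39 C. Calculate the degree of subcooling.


Subcooling = T_cond - T_liquid
Subcooling = 43 - 39
Subcooling = 4 K

4


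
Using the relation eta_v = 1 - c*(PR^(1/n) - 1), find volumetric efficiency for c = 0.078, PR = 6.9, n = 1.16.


PR^(1/n) = 6.9^(1/1.16) = 5.2862265
eta_v = 1 - 0.078 * (5.2862265 - 1)
eta_v = 0.6657

0.6657


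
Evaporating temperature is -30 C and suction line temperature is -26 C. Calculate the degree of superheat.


Superheat = T_suction - T_evap
Superheat = -26 - (-30)
Superheat = 4 K

4


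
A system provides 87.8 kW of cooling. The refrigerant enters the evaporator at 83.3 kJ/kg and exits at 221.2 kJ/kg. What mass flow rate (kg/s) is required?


dh = 221.2 - 83.3 = 137.9 kJ/kg
m_dot = Q / dh = 87.8 / 137.9 = 0.6367 kg/s

0.6367


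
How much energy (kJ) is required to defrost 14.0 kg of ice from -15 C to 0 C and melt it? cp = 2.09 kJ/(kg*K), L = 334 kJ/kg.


Sensible heat = cp * dT = 2.09 * 15 = 31.35 kJ/kg
Total per kg = 31.35 + 334 = 365.35 kJ/kg
Q = m * total = 14.0 * 365.35
Q = 5114.9 kJ

5114.9


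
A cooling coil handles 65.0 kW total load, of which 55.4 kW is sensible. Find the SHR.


SHR = Q_sensible / Q_total
SHR = 55.4 / 65.0
SHR = 0.852

0.852


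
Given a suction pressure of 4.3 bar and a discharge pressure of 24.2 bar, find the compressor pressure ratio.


PR = P_high / P_low
PR = 24.2 / 4.3
PR = 5.628

5.628


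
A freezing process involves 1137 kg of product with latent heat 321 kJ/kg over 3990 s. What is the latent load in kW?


Q_lat = m * h_fg / t
Q_lat = 1137 * 321 / 3990
Q_lat = 91.47 kW

91.47


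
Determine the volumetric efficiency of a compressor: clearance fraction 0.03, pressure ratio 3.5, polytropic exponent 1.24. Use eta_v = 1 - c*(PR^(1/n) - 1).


PR^(1/n) = 3.5^(1/1.24) = 2.74640482
eta_v = 1 - 0.03 * (2.74640482 - 1)
eta_v = 0.9476

0.9476


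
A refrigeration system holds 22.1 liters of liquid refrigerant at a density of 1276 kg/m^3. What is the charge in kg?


Charge = V * rho / 1000
Charge = 22.1 * 1276 / 1000
Charge = 28.2 kg

28.2


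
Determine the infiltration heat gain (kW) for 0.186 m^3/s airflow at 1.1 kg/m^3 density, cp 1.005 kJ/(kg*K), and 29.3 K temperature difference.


Q = V_dot * rho * cp * dT
Q = 0.186 * 1.1 * 1.005 * 29.3
Q = 6.025 kW

6.025


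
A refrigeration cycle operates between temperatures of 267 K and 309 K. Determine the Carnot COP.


dT = 309 - 267 = 42 K
COP_carnot = T_cold / dT = 267 / 42
COP_carnot = 6.357

6.357


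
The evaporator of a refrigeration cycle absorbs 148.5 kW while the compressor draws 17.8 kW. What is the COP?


COP = Q_evap / W
COP = 148.5 / 17.8
COP = 8.343

8.343


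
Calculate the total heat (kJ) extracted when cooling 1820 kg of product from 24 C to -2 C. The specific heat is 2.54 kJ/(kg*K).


dT = 24 - (-2) = 26 K
Q = m * cp * dT = 1820 * 2.54 * 26
Q = 120193 kJ

120193


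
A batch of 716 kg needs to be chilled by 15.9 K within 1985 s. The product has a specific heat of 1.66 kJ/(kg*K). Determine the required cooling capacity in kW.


Q = m * cp * dT / t
Q = 716 * 1.66 * 15.9 / 1985
Q = 9.52 kW

9.52


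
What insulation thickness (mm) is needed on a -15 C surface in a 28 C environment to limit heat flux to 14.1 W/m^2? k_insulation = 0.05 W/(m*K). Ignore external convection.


dT = 28 - (-15) = 43 K
thickness = k * dT / q_max * 1000
thickness = 0.05 * 43 / 14.1 * 1000
thickness = 152.5 mm

152.5


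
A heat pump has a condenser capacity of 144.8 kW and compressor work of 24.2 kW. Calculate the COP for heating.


COP_hp = Q_cond / W
COP_hp = 144.8 / 24.2
COP_hp = 5.983

5.983


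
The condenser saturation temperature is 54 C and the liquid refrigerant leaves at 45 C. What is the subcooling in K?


Subcooling = T_cond - T_liquid
Subcooling = 54 - 45
Subcooling = 9 K

9


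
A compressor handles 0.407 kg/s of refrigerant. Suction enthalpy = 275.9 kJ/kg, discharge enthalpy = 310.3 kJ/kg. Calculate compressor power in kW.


dh = 310.3 - 275.9 = 34.4 kJ/kg
W = m_dot * dh = 0.407 * 34.4 = 14.0 kW

14.0


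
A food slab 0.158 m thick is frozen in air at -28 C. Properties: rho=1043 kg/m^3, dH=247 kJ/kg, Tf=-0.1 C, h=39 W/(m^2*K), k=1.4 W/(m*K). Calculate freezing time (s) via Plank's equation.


dT = -0.1 - (-28) = 27.9 K
term1 = a/(2h) = 0.158/(2*39) = 0.002025641026
term2 = a^2/(8k) = 0.158^2/(8*1.4) = 0.002228928571
t = rho*dH*1000/dT * (term1 + term2)
t = 1043*247*1000/27.9 * (0.002025641026 + 0.002228928571)
t = 39286 s

39286


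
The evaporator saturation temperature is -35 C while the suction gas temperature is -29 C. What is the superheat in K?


Superheat = T_suction - T_evap
Superheat = -29 - (-35)
Superheat = 6 K

6


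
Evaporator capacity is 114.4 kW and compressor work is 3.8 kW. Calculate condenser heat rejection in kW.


Q_cond = Q_evap + W
Q_cond = 114.4 + 3.8
Q_cond = 118.2 kW

118.2


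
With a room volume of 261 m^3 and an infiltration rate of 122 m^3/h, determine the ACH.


ACH = flow / volume
ACH = 122 / 261
ACH = 0.467

0.467


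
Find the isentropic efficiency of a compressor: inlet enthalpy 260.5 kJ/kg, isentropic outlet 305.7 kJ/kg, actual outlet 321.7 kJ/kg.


dh_ideal = 305.7 - 260.5 = 45.2 kJ/kg
dh_actual = 321.7 - 260.5 = 61.2 kJ/kg
eta_s = dh_ideal / dh_actual = 45.2 / 61.2
eta_s = 0.7386

0.7386


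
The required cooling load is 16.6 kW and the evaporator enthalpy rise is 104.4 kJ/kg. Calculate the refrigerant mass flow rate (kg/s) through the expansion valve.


m_dot = Q / dh
m_dot = 16.6 / 104.4
m_dot = 0.159 kg/s

0.159


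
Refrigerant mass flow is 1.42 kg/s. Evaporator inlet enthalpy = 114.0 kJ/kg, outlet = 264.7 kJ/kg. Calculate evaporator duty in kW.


dh = 264.7 - 114.0 = 150.7 kJ/kg
Q_evap = m_dot * dh = 1.42 * 150.7
Q_evap = 213.99 kW

213.99


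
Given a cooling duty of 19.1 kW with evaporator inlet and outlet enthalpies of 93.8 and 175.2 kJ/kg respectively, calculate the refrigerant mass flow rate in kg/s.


dh = 175.2 - 93.8 = 81.4 kJ/kg
m_dot = Q / dh = 19.1 / 81.4 = 0.2346 kg/s

0.2346


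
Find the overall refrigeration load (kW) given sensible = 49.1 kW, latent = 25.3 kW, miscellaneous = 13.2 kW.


Q_total = Q_s + Q_l + Q_misc
Q_total = 49.1 + 25.3 + 13.2
Q_total = 87.6 kW

87.6


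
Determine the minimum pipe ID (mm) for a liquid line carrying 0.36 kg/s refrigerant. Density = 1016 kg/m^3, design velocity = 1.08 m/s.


A = m_dot / (rho * v) = 0.36 / (1016 * 1.08) = 0.0003280839895 m^2
d = sqrt(4*A/pi) * 1000
d = 20.4 mm

20.4


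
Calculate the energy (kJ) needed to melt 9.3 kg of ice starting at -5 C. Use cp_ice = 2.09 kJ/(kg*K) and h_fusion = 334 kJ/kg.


Sensible heat = cp * dT = 2.09 * 5 = 10.45 kJ/kg
Total per kg = 10.45 + 334 = 344.45 kJ/kg
Q = m * total = 9.3 * 344.45
Q = 3203.4 kJ

3203.4


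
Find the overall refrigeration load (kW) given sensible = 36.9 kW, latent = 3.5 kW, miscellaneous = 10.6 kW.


Q_total = Q_s + Q_l + Q_misc
Q_total = 36.9 + 3.5 + 10.6
Q_total = 51.0 kW

51.0


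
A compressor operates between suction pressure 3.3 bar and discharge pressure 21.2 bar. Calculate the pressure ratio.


PR = P_high / P_low
PR = 21.2 / 3.3
PR = 6.424

6.424


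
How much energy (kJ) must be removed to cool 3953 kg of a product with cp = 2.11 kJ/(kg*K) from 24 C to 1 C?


dT = 24 - (1) = 23 K
Q = m * cp * dT = 3953 * 2.11 * 23
Q = 191839 kJ

191839


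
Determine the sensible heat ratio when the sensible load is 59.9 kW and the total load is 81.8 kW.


SHR = Q_sensible / Q_total
SHR = 59.9 / 81.8
SHR = 0.732

0.732


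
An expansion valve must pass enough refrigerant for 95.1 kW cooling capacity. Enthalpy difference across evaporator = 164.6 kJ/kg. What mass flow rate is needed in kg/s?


m_dot = Q / dh
m_dot = 95.1 / 164.6
m_dot = 0.5778 kg/s

0.5778


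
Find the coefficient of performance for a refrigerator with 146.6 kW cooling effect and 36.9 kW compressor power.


COP = Q_evap / W
COP = 146.6 / 36.9
COP = 3.973

3.973


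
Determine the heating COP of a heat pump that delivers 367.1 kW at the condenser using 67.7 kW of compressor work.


COP_hp = Q_cond / W
COP_hp = 367.1 / 67.7
COP_hp = 5.422

5.422


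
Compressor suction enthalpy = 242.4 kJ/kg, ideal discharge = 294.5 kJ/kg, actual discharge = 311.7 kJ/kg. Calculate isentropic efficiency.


dh_ideal = 294.5 - 242.4 = 52.1 kJ/kg
dh_actual = 311.7 - 242.4 = 69.3 kJ/kg
eta_s = dh_ideal / dh_actual = 52.1 / 69.3
eta_s = 0.7518

0.7518


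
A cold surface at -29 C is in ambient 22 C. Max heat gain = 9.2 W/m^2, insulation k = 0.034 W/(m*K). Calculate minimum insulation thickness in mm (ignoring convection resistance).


dT = 22 - (-29) = 51 K
thickness = k * dT / q_max * 1000
thickness = 0.034 * 51 / 9.2 * 1000
thickness = 188.5 mm

188.5


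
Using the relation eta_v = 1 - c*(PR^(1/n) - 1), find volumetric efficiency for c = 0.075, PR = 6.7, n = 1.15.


PR^(1/n) = 6.7^(1/1.15) = 5.22788367
eta_v = 1 - 0.075 * (5.22788367 - 1)
eta_v = 0.6829

0.6829


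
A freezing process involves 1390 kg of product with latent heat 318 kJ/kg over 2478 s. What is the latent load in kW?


Q_lat = m * h_fg / t
Q_lat = 1390 * 318 / 2478
Q_lat = 178.38 kW

178.38


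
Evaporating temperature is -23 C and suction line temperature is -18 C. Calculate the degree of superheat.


Superheat = T_suction - T_evap
Superheat = -18 - (-23)
Superheat = 5 K

5


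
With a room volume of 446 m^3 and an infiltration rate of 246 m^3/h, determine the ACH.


ACH = flow / volume
ACH = 246 / 446
ACH = 0.552

0.552


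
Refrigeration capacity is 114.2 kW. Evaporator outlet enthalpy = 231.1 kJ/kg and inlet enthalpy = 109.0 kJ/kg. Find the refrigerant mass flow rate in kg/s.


dh = 231.1 - 109.0 = 122.1 kJ/kg
m_dot = Q / dh = 114.2 / 122.1 = 0.9353 kg/s

0.9353


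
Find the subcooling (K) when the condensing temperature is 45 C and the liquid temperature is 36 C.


Subcooling = T_cond - T_liquid
Subcooling = 45 - 36
Subcooling = 9 K

9


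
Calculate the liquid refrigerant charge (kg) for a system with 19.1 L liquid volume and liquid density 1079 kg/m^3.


Charge = V * rho / 1000
Charge = 19.1 * 1079 / 1000
Charge = 20.61 kg

20.61


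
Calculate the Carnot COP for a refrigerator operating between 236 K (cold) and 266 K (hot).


dT = 266 - 236 = 30 K
COP_carnot = T_cold / dT = 236 / 30
COP_carnot = 7.867

7.867


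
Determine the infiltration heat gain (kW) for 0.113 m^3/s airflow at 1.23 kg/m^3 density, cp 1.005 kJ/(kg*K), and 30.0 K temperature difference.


Q = V_dot * rho * cp * dT
Q = 0.113 * 1.23 * 1.005 * 30.0
Q = 4.191 kW

4.191


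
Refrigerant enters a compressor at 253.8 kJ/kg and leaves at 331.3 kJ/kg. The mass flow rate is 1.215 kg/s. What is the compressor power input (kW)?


dh = 331.3 - 253.8 = 77.5 kJ/kg
W = m_dot * dh = 1.215 * 77.5 = 94.16 kW

94.16


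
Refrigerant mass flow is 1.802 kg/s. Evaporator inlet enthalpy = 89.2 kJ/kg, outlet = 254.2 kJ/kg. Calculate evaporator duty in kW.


dh = 254.2 - 89.2 = 165.0 kJ/kg
Q_evap = m_dot * dh = 1.802 * 165.0
Q_evap = 297.33 kW

297.33


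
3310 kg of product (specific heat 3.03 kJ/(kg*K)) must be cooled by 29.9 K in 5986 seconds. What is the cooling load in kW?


Q = m * cp * dT / t
Q = 3310 * 3.03 * 29.9 / 5986
Q = 50.096 kW

50.096


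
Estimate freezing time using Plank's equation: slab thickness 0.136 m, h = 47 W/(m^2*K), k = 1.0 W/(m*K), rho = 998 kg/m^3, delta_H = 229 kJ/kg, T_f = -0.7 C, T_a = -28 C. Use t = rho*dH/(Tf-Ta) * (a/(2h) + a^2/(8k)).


dT = -0.7 - (-28) = 27.3 K
term1 = a/(2h) = 0.136/(2*47) = 0.001446808511
term2 = a^2/(8k) = 0.136^2/(8*1.0) = 0.002312
t = rho*dH*1000/dT * (term1 + term2)
t = 998*229*1000/27.3 * (0.001446808511 + 0.002312)
t = 31467 s

31467


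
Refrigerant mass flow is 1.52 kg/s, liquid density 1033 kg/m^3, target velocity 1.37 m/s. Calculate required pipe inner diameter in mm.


A = m_dot / (rho * v) = 1.52 / (1033 * 1.37) = 0.001074045548 m^2
d = sqrt(4*A/pi) * 1000
d = 37.0 mm

37.0


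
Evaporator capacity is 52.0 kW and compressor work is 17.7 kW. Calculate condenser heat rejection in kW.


Q_cond = Q_evap + W
Q_cond = 52.0 + 17.7
Q_cond = 69.7 kW

69.7


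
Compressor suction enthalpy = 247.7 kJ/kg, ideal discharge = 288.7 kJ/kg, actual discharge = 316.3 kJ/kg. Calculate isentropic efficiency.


dh_ideal = 288.7 - 247.7 = 41.0 kJ/kg
dh_actual = 316.3 - 247.7 = 68.6 kJ/kg
eta_s = dh_ideal / dh_actual = 41.0 / 68.6
eta_s = 0.5977

0.5977


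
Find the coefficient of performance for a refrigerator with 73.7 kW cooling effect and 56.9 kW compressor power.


COP = Q_evap / W
COP = 73.7 / 56.9
COP = 1.295

1.295


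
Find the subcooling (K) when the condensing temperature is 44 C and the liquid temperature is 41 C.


Subcooling = T_cond - T_liquid
Subcooling = 44 - 41
Subcooling = 3 K

3


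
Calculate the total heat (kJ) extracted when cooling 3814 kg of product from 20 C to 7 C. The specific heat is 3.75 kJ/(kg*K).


dT = 20 - (7) = 13 K
Q = m * cp * dT = 3814 * 3.75 * 13
Q = 185933 kJ

185933


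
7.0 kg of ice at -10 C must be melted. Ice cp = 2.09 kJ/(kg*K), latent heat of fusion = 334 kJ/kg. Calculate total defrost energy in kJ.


Sensible heat = cp * dT = 2.09 * 10 = 20.9 kJ/kg
Total per kg = 20.9 + 334 = 354.9 kJ/kg
Q = m * total = 7.0 * 354.9
Q = 2484.3 kJ

2484.3


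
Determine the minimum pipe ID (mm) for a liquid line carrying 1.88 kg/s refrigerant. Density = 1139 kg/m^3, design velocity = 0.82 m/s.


A = m_dot / (rho * v) = 1.88 / (1139 * 0.82) = 0.002012891068 m^2
d = sqrt(4*A/pi) * 1000
d = 50.6 mm

50.6


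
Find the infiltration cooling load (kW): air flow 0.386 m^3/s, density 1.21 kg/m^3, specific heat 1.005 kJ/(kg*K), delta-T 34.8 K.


Q = V_dot * rho * cp * dT
Q = 0.386 * 1.21 * 1.005 * 34.8
Q = 16.335 kW

16.335


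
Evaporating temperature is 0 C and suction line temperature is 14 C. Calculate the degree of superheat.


Superheat = T_suction - T_evap
Superheat = 14 - (0)
Superheat = 14 K

14


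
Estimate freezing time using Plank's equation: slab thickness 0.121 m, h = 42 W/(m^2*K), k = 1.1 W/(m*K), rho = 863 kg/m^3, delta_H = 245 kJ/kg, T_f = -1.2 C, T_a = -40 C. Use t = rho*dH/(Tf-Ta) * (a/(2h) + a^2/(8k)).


dT = -1.2 - (-40) = 38.8 K
term1 = a/(2h) = 0.121/(2*42) = 0.00144047619
term2 = a^2/(8k) = 0.121^2/(8*1.1) = 0.00166375
t = rho*dH*1000/dT * (term1 + term2)
t = 863*245*1000/38.8 * (0.00144047619 + 0.00166375)
t = 16916 s

16916


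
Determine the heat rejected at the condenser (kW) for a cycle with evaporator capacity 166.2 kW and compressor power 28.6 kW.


Q_cond = Q_evap + W
Q_cond = 166.2 + 28.6
Q_cond = 194.8 kW

194.8


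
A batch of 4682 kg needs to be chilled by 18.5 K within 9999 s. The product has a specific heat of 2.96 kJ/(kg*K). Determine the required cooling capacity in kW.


Q = m * cp * dT / t
Q = 4682 * 2.96 * 18.5 / 9999
Q = 25.641 kW

25.641


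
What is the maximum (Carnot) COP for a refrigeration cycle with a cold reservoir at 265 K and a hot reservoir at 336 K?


dT = 336 - 265 = 71 K
COP_carnot = T_cold / dT = 265 / 71
COP_carnot = 3.732

3.732


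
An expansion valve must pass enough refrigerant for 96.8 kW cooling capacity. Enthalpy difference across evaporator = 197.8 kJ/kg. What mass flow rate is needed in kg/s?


m_dot = Q / dh
m_dot = 96.8 / 197.8
m_dot = 0.4894 kg/s

0.4894


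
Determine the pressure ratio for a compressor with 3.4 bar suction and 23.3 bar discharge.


PR = P_high / P_low
PR = 23.3 / 3.4
PR = 6.853

6.853


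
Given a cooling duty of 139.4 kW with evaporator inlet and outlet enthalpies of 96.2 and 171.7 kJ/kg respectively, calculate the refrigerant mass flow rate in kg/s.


dh = 171.7 - 96.2 = 75.5 kJ/kg
m_dot = Q / dh = 139.4 / 75.5 = 1.8464 kg/s

1.8464


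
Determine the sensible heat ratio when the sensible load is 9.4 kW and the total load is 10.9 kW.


SHR = Q_sensible / Q_total
SHR = 9.4 / 10.9
SHR = 0.862

0.862


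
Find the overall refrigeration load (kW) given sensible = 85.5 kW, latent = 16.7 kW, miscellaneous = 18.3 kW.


Q_total = Q_s + Q_l + Q_misc
Q_total = 85.5 + 16.7 + 18.3
Q_total = 120.5 kW

120.5


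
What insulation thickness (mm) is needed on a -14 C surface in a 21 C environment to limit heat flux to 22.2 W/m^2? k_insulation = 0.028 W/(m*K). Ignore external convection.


dT = 21 - (-14) = 35 K
thickness = k * dT / q_max * 1000
thickness = 0.028 * 35 / 22.2 * 1000
thickness = 44.1 mm

44.1


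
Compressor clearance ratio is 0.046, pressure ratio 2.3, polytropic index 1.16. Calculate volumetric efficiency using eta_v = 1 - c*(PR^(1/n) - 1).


PR^(1/n) = 2.3^(1/1.16) = 2.05037993
eta_v = 1 - 0.046 * (2.05037993 - 1)
eta_v = 0.9517

0.9517


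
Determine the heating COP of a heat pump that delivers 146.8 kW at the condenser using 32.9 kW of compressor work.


COP_hp = Q_cond / W
COP_hp = 146.8 / 32.9
COP_hp = 4.462

4.462


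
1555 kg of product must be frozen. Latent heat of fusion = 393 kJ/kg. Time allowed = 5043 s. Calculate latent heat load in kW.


Q_lat = m * h_fg / t
Q_lat = 1555 * 393 / 5043
Q_lat = 121.18 kW

121.18


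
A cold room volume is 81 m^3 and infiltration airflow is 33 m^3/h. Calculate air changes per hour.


ACH = flow / volume
ACH = 33 / 81
ACH = 0.407

0.407


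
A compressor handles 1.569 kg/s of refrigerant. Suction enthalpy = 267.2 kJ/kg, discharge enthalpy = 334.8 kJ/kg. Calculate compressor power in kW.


dh = 334.8 - 267.2 = 67.6 kJ/kg
W = m_dot * dh = 1.569 * 67.6 = 106.06 kW

106.06


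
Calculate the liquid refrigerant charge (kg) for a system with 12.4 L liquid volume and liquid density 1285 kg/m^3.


Charge = V * rho / 1000
Charge = 12.4 * 1285 / 1000
Charge = 15.93 kg

15.93


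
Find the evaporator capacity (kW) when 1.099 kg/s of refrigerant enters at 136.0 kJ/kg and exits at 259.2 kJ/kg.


dh = 259.2 - 136.0 = 123.2 kJ/kg
Q_evap = m_dot * dh = 1.099 * 123.2
Q_evap = 135.4 kW

135.4


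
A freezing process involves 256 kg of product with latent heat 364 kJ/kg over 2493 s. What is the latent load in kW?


Q_lat = m * h_fg / t
Q_lat = 256 * 364 / 2493
Q_lat = 37.38 kW

37.38


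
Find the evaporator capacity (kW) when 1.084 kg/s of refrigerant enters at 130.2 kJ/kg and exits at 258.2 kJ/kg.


dh = 258.2 - 130.2 = 128.0 kJ/kg
Q_evap = m_dot * dh = 1.084 * 128.0
Q_evap = 138.75 kW

138.75


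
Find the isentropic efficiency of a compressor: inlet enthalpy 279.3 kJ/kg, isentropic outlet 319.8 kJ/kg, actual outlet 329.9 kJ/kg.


dh_ideal = 319.8 - 279.3 = 40.5 kJ/kg
dh_actual = 329.9 - 279.3 = 50.6 kJ/kg
eta_s = dh_ideal / dh_actual = 40.5 / 50.6
eta_s = 0.8004

0.8004


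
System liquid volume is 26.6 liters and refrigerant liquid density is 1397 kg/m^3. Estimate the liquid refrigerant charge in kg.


Charge = V * rho / 1000
Charge = 26.6 * 1397 / 1000
Charge = 37.16 kg

37.16


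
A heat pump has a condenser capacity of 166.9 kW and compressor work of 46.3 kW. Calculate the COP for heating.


COP_hp = Q_cond / W
COP_hp = 166.9 / 46.3
COP_hp = 3.605

3.605


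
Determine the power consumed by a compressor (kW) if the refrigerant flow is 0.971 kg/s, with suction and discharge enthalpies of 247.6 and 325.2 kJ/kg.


dh = 325.2 - 247.6 = 77.6 kJ/kg
W = m_dot * dh = 0.971 * 77.6 = 75.35 kW

75.35


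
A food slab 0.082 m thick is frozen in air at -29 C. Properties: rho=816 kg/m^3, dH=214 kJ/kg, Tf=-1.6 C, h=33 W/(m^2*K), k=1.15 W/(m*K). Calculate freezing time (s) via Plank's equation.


dT = -1.6 - (-29) = 27.4 K
term1 = a/(2h) = 0.082/(2*33) = 0.001242424242
term2 = a^2/(8k) = 0.082^2/(8*1.15) = 0.0007308695652
t = rho*dH*1000/dT * (term1 + term2)
t = 816*214*1000/27.4 * (0.001242424242 + 0.0007308695652)
t = 12576 s

12576


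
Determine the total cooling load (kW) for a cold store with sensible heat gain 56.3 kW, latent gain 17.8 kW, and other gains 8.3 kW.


Q_total = Q_s + Q_l + Q_misc
Q_total = 56.3 + 17.8 + 8.3
Q_total = 82.4 kW

82.4


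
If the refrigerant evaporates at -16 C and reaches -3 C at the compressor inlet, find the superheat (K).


Superheat = T_suction - T_evap
Superheat = -3 - (-16)
Superheat = 13 K

13


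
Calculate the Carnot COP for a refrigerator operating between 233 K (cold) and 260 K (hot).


dT = 260 - 233 = 27 K
COP_carnot = T_cold / dT = 233 / 27
COP_carnot = 8.63

8.63


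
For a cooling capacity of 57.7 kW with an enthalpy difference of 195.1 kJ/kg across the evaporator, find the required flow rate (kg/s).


m_dot = Q / dh
m_dot = 57.7 / 195.1
m_dot = 0.2957 kg/s

0.2957


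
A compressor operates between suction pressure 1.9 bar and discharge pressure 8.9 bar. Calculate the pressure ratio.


PR = P_high / P_low
PR = 8.9 / 1.9
PR = 4.684

4.684


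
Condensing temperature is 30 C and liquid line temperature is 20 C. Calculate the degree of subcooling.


Subcooling = T_cond - T_liquid
Subcooling = 30 - 20
Subcooling = 10 K

10


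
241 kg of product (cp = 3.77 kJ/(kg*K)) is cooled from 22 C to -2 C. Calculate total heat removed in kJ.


dT = 22 - (-2) = 24 K
Q = m * cp * dT = 241 * 3.77 * 24
Q = 21806 kJ

21806


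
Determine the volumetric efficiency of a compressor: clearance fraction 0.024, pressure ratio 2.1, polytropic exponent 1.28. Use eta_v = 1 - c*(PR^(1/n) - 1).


PR^(1/n) = 2.1^(1/1.28) = 1.78539298
eta_v = 1 - 0.024 * (1.78539298 - 1)
eta_v = 0.9812

0.9812


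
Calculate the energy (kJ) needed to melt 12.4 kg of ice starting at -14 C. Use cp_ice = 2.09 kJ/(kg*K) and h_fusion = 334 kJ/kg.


Sensible heat = cp * dT = 2.09 * 14 = 29.26 kJ/kg
Total per kg = 29.26 + 334 = 363.26 kJ/kg
Q = m * total = 12.4 * 363.26
Q = 4504.4 kJ

4504.4


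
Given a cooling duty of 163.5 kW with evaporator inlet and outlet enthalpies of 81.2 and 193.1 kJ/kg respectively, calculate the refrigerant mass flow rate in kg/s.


dh = 193.1 - 81.2 = 111.9 kJ/kg
m_dot = Q / dh = 163.5 / 111.9 = 1.4611 kg/s

1.4611


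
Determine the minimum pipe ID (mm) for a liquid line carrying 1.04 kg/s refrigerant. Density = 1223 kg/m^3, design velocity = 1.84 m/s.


A = m_dot / (rho * v) = 1.04 / (1223 * 1.84) = 0.0004621564933 m^2
d = sqrt(4*A/pi) * 1000
d = 24.3 mm

24.3


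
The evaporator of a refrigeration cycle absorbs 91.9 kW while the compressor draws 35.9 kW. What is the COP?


COP = Q_evap / W
COP = 91.9 / 35.9
COP = 2.56

2.56


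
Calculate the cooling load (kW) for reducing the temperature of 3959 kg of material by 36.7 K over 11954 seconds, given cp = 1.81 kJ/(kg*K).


Q = m * cp * dT / t
Q = 3959 * 1.81 * 36.7 / 11954
Q = 22.0 kW

22.0


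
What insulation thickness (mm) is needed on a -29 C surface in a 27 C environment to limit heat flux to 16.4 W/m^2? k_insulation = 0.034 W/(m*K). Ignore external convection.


dT = 27 - (-29) = 56 K
thickness = k * dT / q_max * 1000
thickness = 0.034 * 56 / 16.4 * 1000
thickness = 116.1 mm

116.1


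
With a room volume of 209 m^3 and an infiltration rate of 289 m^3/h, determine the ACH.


ACH = flow / volume
ACH = 289 / 209
ACH = 1.383

1.383


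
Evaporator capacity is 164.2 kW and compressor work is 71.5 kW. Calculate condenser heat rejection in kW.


Q_cond = Q_evap + W
Q_cond = 164.2 + 71.5
Q_cond = 235.7 kW

235.7


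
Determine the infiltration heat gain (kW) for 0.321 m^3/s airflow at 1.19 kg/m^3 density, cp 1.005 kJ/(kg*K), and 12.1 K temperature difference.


Q = V_dot * rho * cp * dT
Q = 0.321 * 1.19 * 1.005 * 12.1
Q = 4.645 kW

4.645


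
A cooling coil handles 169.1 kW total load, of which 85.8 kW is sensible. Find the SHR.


SHR = Q_sensible / Q_total
SHR = 85.8 / 169.1
SHR = 0.507

0.507


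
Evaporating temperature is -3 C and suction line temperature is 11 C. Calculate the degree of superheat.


Superheat = T_suction - T_evap
Superheat = 11 - (-3)
Superheat = 14 K

14


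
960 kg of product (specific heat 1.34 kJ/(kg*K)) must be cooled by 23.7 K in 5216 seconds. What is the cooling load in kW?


Q = m * cp * dT / t
Q = 960 * 1.34 * 23.7 / 5216
Q = 5.845 kW

5.845


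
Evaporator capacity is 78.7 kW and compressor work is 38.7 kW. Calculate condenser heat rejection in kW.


Q_cond = Q_evap + W
Q_cond = 78.7 + 38.7
Q_cond = 117.4 kW

117.4


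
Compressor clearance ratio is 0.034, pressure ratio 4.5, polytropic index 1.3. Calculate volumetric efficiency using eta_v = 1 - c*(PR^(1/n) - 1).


PR^(1/n) = 4.5^(1/1.3) = 3.18032252
eta_v = 1 - 0.034 * (3.18032252 - 1)
eta_v = 0.9259

0.9259


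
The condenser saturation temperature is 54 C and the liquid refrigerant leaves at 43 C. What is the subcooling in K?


Subcooling = T_cond - T_liquid
Subcooling = 54 - 43
Subcooling = 11 K

11


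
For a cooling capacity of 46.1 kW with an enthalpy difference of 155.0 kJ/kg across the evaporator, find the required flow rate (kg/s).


m_dot = Q / dh
m_dot = 46.1 / 155.0
m_dot = 0.2974 kg/s

0.2974


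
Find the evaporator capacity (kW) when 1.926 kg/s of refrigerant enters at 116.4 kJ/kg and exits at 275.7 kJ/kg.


dh = 275.7 - 116.4 = 159.3 kJ/kg
Q_evap = m_dot * dh = 1.926 * 159.3
Q_evap = 306.81 kW

306.81


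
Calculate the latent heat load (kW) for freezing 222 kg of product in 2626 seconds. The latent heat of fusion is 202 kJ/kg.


Q_lat = m * h_fg / t
Q_lat = 222 * 202 / 2626
Q_lat = 17.08 kW

17.08


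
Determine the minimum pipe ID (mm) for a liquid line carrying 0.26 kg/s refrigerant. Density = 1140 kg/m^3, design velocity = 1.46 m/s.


A = m_dot / (rho * v) = 0.26 / (1140 * 1.46) = 0.0001562124489 m^2
d = sqrt(4*A/pi) * 1000
d = 14.1 mm

14.1


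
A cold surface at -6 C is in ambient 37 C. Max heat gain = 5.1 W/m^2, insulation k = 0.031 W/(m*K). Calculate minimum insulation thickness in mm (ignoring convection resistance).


dT = 37 - (-6) = 43 K
thickness = k * dT / q_max * 1000
thickness = 0.031 * 43 / 5.1 * 1000
thickness = 261.4 mm

261.4


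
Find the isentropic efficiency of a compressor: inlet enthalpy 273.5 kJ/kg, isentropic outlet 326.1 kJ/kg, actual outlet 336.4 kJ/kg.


dh_ideal = 326.1 - 273.5 = 52.6 kJ/kg
dh_actual = 336.4 - 273.5 = 62.9 kJ/kg
eta_s = dh_ideal / dh_actual = 52.6 / 62.9
eta_s = 0.8362

0.8362


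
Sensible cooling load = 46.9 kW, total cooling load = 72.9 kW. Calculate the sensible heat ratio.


SHR = Q_sensible / Q_total
SHR = 46.9 / 72.9
SHR = 0.643

0.643


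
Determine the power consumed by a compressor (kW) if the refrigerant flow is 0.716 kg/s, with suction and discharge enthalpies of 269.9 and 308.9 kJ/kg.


dh = 308.9 - 269.9 = 39.0 kJ/kg
W = m_dot * dh = 0.716 * 39.0 = 27.92 kW

27.92


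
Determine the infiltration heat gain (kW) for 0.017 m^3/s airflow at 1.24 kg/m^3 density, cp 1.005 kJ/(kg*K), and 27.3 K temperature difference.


Q = V_dot * rho * cp * dT
Q = 0.017 * 1.24 * 1.005 * 27.3
Q = 0.578 kW

0.578


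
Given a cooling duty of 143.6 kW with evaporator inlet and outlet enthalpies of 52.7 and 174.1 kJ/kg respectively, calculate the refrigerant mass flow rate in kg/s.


dh = 174.1 - 52.7 = 121.4 kJ/kg
m_dot = Q / dh = 143.6 / 121.4 = 1.1829 kg/s

1.1829


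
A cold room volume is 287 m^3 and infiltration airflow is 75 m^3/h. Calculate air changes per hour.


ACH = flow / volume
ACH = 75 / 287
ACH = 0.261

0.261


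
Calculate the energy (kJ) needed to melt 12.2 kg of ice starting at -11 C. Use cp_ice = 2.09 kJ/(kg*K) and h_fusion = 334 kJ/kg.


Sensible heat = cp * dT = 2.09 * 11 = 22.99 kJ/kg
Total per kg = 22.99 + 334 = 356.99 kJ/kg
Q = m * total = 12.2 * 356.99
Q = 4355.3 kJ

4355.3


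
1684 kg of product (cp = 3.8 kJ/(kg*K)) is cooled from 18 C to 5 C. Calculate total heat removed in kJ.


dT = 18 - (5) = 13 K
Q = m * cp * dT = 1684 * 3.8 * 13
Q = 83190 kJ

83190


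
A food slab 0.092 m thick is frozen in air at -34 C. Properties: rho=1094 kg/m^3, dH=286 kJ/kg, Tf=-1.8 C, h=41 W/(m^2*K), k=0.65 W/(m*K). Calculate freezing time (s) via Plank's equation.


dT = -1.8 - (-34) = 32.2 K
term1 = a/(2h) = 0.092/(2*41) = 0.00112195122
term2 = a^2/(8k) = 0.092^2/(8*0.65) = 0.001627692308
t = rho*dH*1000/dT * (term1 + term2)
t = 1094*286*1000/32.2 * (0.00112195122 + 0.001627692308)
t = 26718 s

26718


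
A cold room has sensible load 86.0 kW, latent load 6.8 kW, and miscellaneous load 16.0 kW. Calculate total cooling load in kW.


Q_total = Q_s + Q_l + Q_misc
Q_total = 86.0 + 6.8 + 16.0
Q_total = 108.8 kW

108.8


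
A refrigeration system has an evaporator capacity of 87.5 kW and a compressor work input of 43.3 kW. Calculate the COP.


COP = Q_evap / W
COP = 87.5 / 43.3
COP = 2.021

2.021


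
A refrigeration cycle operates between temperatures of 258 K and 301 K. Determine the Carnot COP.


dT = 301 - 258 = 43 K
COP_carnot = T_cold / dT = 258 / 43
COP_carnot = 6.0

6.0


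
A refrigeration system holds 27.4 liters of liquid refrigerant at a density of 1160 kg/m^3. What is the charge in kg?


Charge = V * rho / 1000
Charge = 27.4 * 1160 / 1000
Charge = 31.78 kg

31.78


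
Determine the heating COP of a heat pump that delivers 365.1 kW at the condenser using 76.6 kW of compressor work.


COP_hp = Q_cond / W
COP_hp = 365.1 / 76.6
COP_hp = 4.766

4.766


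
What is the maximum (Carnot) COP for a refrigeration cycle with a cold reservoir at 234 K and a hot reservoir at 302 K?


dT = 302 - 234 = 68 K
COP_carnot = T_cold / dT = 234 / 68
COP_carnot = 3.441

3.441


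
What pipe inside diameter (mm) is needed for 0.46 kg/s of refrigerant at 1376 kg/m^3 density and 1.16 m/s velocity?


A = m_dot / (rho * v) = 0.46 / (1376 * 1.16) = 0.00028819166 m^2
d = sqrt(4*A/pi) * 1000
d = 19.2 mm

19.2


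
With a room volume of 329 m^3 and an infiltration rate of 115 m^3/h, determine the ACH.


ACH = flow / volume
ACH = 115 / 329
ACH = 0.35

0.35


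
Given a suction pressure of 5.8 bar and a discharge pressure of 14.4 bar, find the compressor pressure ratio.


PR = P_high / P_low
PR = 14.4 / 5.8
PR = 2.483

2.483


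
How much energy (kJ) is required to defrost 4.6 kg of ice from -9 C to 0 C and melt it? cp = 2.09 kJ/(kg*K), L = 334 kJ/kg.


Sensible heat = cp * dT = 2.09 * 9 = 18.81 kJ/kg
Total per kg = 18.81 + 334 = 352.81 kJ/kg
Q = m * total = 4.6 * 352.81
Q = 1622.9 kJ

1622.9


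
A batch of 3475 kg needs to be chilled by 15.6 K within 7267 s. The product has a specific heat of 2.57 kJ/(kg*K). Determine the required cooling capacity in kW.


Q = m * cp * dT / t
Q = 3475 * 2.57 * 15.6 / 7267
Q = 19.172 kW

19.172


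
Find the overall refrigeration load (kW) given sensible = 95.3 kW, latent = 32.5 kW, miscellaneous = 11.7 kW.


Q_total = Q_s + Q_l + Q_misc
Q_total = 95.3 + 32.5 + 11.7
Q_total = 139.5 kW

139.5


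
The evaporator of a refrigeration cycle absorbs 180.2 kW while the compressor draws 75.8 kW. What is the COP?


COP = Q_evap / W
COP = 180.2 / 75.8
COP = 2.377

2.377


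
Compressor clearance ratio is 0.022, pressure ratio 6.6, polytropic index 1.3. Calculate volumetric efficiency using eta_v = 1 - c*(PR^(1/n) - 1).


PR^(1/n) = 6.6^(1/1.3) = 4.26990696
eta_v = 1 - 0.022 * (4.26990696 - 1)
eta_v = 0.9281

0.9281


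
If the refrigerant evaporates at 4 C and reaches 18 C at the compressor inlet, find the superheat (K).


Superheat = T_suction - T_evap
Superheat = 18 - (4)
Superheat = 14 K

14


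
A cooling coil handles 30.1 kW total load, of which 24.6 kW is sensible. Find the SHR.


SHR = Q_sensible / Q_total
SHR = 24.6 / 30.1
SHR = 0.817

0.817


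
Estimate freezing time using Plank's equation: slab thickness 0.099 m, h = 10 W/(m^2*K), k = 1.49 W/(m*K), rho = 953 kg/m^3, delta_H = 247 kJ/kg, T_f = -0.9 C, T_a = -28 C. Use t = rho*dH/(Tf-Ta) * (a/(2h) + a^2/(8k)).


dT = -0.9 - (-28) = 27.1 K
term1 = a/(2h) = 0.099/(2*10) = 0.00495
term2 = a^2/(8k) = 0.099^2/(8*1.49) = 0.0008222315436
t = rho*dH*1000/dT * (term1 + term2)
t = 953*247*1000/27.1 * (0.00495 + 0.0008222315436)
t = 50138 s

50138


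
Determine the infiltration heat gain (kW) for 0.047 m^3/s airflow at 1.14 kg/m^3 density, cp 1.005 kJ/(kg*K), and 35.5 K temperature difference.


Q = V_dot * rho * cp * dT
Q = 0.047 * 1.14 * 1.005 * 35.5
Q = 1.912 kW

1.912


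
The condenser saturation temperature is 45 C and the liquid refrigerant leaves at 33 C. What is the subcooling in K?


Subcooling = T_cond - T_liquid
Subcooling = 45 - 33
Subcooling = 12 K

12


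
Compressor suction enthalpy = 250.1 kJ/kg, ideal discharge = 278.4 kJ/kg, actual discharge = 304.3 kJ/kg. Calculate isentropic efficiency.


dh_ideal = 278.4 - 250.1 = 28.3 kJ/kg
dh_actual = 304.3 - 250.1 = 54.2 kJ/kg
eta_s = dh_ideal / dh_actual = 28.3 / 54.2
eta_s = 0.5221

0.5221


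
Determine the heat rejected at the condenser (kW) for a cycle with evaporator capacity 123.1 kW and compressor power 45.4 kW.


Q_cond = Q_evap + W
Q_cond = 123.1 + 45.4
Q_cond = 168.5 kW

168.5


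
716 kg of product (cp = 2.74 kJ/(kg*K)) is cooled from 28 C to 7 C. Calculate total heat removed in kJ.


dT = 28 - (7) = 21 K
Q = m * cp * dT = 716 * 2.74 * 21
Q = 41199 kJ

41199


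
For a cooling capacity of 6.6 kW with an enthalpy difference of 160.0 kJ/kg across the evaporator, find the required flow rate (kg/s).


m_dot = Q / dh
m_dot = 6.6 / 160.0
m_dot = 0.0413 kg/s

0.0413


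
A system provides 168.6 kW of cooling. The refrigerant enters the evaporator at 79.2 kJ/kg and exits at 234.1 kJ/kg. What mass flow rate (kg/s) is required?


dh = 234.1 - 79.2 = 154.9 kJ/kg
m_dot = Q / dh = 168.6 / 154.9 = 1.0884 kg/s

1.0884


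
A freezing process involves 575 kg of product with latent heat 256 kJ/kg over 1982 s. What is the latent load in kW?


Q_lat = m * h_fg / t
Q_lat = 575 * 256 / 1982
Q_lat = 74.27 kW

74.27


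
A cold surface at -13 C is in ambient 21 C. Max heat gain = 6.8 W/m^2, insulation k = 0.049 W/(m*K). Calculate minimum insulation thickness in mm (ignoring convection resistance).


dT = 21 - (-13) = 34 K
thickness = k * dT / q_max * 1000
thickness = 0.049 * 34 / 6.8 * 1000
thickness = 245.0 mm

245.0


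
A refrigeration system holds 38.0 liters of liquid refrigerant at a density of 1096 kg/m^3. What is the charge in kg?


Charge = V * rho / 1000
Charge = 38.0 * 1096 / 1000
Charge = 41.65 kg

41.65


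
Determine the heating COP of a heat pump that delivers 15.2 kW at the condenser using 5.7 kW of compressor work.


COP_hp = Q_cond / W
COP_hp = 15.2 / 5.7
COP_hp = 2.667

2.667


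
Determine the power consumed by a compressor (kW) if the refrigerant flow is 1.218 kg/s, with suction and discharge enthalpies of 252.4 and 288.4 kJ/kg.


dh = 288.4 - 252.4 = 36.0 kJ/kg
W = m_dot * dh = 1.218 * 36.0 = 43.85 kW

43.85


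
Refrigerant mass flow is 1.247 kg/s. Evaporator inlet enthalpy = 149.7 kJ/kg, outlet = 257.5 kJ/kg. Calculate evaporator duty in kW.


dh = 257.5 - 149.7 = 107.8 kJ/kg
Q_evap = m_dot * dh = 1.247 * 107.8
Q_evap = 134.43 kW

134.43


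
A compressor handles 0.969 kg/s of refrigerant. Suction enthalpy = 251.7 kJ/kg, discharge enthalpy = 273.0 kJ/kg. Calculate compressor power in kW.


dh = 273.0 - 251.7 = 21.3 kJ/kg
W = m_dot * dh = 0.969 * 21.3 = 20.64 kW

20.64


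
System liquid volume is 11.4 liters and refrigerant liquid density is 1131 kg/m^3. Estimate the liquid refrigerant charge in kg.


Charge = V * rho / 1000
Charge = 11.4 * 1131 / 1000
Charge = 12.89 kg

12.89


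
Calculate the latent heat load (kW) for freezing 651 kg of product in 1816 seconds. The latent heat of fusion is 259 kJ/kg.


Q_lat = m * h_fg / t
Q_lat = 651 * 259 / 1816
Q_lat = 92.85 kW

92.85


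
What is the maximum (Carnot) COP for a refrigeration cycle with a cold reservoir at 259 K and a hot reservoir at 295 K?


dT = 295 - 259 = 36 K
COP_carnot = T_cold / dT = 259 / 36
COP_carnot = 7.194

7.194


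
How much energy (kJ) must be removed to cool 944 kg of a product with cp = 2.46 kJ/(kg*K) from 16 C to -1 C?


dT = 16 - (-1) = 17 K
Q = m * cp * dT = 944 * 2.46 * 17
Q = 39478 kJ

39478


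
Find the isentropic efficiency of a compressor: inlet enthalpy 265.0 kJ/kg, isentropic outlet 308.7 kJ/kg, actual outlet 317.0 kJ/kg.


dh_ideal = 308.7 - 265.0 = 43.7 kJ/kg
dh_actual = 317.0 - 265.0 = 52.0 kJ/kg
eta_s = dh_ideal / dh_actual = 43.7 / 52.0
eta_s = 0.8404

0.8404


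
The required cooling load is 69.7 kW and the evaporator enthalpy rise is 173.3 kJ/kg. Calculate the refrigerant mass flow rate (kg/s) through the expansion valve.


m_dot = Q / dh
m_dot = 69.7 / 173.3
m_dot = 0.4022 kg/s

0.4022


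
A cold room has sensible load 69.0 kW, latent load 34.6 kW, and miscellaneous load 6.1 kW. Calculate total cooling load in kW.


Q_total = Q_s + Q_l + Q_misc
Q_total = 69.0 + 34.6 + 6.1
Q_total = 109.7 kW

109.7


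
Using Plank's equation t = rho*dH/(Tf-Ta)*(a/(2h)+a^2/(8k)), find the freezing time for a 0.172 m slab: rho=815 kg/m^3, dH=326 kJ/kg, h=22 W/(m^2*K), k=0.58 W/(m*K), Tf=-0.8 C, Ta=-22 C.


dT = -0.8 - (-22) = 21.2 K
term1 = a/(2h) = 0.172/(2*22) = 0.003909090909
term2 = a^2/(8k) = 0.172^2/(8*0.58) = 0.006375862069
t = rho*dH*1000/dT * (term1 + term2)
t = 815*326*1000/21.2 * (0.003909090909 + 0.006375862069)
t = 128897 s

128897


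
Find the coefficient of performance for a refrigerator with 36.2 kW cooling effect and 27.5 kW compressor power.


COP = Q_evap / W
COP = 36.2 / 27.5
COP = 1.316

1.316


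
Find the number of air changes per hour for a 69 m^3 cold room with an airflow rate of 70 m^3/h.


ACH = flow / volume
ACH = 70 / 69
ACH = 1.014

1.014


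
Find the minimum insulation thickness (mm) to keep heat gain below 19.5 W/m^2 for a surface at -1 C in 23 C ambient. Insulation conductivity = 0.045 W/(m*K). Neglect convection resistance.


dT = 23 - (-1) = 24 K
thickness = k * dT / q_max * 1000
thickness = 0.045 * 24 / 19.5 * 1000
thickness = 55.4 mm

55.4


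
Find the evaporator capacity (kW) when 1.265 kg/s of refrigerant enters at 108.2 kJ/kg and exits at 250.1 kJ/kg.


dh = 250.1 - 108.2 = 141.9 kJ/kg
Q_evap = m_dot * dh = 1.265 * 141.9
Q_evap = 179.5 kW

179.5


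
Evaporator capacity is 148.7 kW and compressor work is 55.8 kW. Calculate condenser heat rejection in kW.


Q_cond = Q_evap + W
Q_cond = 148.7 + 55.8
Q_cond = 204.5 kW

204.5


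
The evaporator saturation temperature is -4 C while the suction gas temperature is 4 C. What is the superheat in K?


Superheat = T_suction - T_evap
Superheat = 4 - (-4)
Superheat = 8 K

8


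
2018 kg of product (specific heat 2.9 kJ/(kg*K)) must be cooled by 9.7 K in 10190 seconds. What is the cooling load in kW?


Q = m * cp * dT / t
Q = 2018 * 2.9 * 9.7 / 10190
Q = 5.571 kW

5.571


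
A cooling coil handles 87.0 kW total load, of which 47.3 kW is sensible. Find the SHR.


SHR = Q_sensible / Q_total
SHR = 47.3 / 87.0
SHR = 0.544

0.544


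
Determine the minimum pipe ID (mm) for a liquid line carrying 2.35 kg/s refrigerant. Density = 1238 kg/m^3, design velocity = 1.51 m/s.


A = m_dot / (rho * v) = 2.35 / (1238 * 1.51) = 0.001257101285 m^2
d = sqrt(4*A/pi) * 1000
d = 40.0 mm

40.0


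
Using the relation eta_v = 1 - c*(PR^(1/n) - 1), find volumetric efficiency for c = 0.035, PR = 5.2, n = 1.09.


PR^(1/n) = 5.2^(1/1.09) = 4.53820178
eta_v = 1 - 0.035 * (4.53820178 - 1)
eta_v = 0.8762

0.8762
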